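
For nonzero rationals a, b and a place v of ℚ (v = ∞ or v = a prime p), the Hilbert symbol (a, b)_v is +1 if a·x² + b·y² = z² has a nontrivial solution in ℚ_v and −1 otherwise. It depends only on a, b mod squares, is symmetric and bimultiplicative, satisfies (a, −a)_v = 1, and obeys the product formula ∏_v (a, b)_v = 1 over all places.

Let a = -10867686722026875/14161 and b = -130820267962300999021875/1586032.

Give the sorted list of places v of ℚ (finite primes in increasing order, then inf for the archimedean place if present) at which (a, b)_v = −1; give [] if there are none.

Mod squares: a ≡ -3, b ≡ -8645. Check v ∈ {∞, 2, 3, 5, 7, 13, 17, 19}.
v=2: v_2(a)=0, v_2(b)=-4; units ≡ 5, 3 (mod 8); ε·ε+αω+βω = 0·1+0·1+-4·1 ≡ 0  ⇒  (a,b)_2 = +1.
v=13: a=13^2·(≡4), b=13^3·(≡7) mod 13; (4|13)=+1, (7|13)=-1; (−1)^{2·3·6}·(+1)^3·(-1)^2 = +1.
v=3: a=3^7·(≡2), b=3^10·(≡1) mod 3; (2|3)=-1, (1|3)=+1; (−1)^{7·10·1}·(-1)^10·(+1)^7 = +1.
v=5: a=5^4·(≡2), b=5^5·(≡4) mod 5; (2|5)=-1, (4|5)=+1; (−1)^{4·5·2}·(-1)^5·(+1)^4 = -1.
v=17: a=17^-2·(≡14), b=17^-2·(≡4) mod 17; (14|17)=-1, (4|17)=+1; (−1)^{-2·-2·8}·(-1)^-2·(+1)^-2 = +1.
v=∞: -3 < 0 and -8645 < 0  ⇒  (a,b)_∞ = -1.
v=7: a=7^-2·(≡4), b=7^-3·(≡4) mod 7; (4|7)=+1, (4|7)=+1; (−1)^{-2·-3·3}·(+1)^-3·(+1)^-2 = +1.
v=19: a=19^6·(≡5), b=19^9·(≡11) mod 19; (5|19)=+1, (11|19)=+1; (−1)^{6·9·9}·(+1)^9·(+1)^6 = +1.
|Ram(-3, -8645)| = 2, even; anisotropic at {5, ∞}.

[5, inf]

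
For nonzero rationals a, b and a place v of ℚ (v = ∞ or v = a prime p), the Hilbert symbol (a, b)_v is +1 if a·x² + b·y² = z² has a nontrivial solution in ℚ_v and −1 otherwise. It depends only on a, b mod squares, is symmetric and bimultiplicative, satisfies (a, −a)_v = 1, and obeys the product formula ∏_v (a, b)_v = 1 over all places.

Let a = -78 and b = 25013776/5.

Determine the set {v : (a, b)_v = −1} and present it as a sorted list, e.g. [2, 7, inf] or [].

(a, b) ≡ (-78, 7816805) mod (ℚ^×)²; places V = {2, 3, 5, 13, 29, 31, 37, 47, ∞}.
(a,b)_5: α=0, u≡2; β=-1, v≡1 (mod 5); (2|5)=-1, (1|5)=+1; sign (−1)^0·-1^-1·+1^0 = -1.
(a,b)_13: α=1, u≡7; β=0, v≡12 (mod 13); (7|13)=-1, (12|13)=+1; sign (−1)^0·-1^0·+1^1 = +1.
(a,b)_31: α=0, u≡15; β=1, v≡18 (mod 31); (15|31)=-1, (18|31)=+1; sign (−1)^0·-1^1·+1^0 = -1.
(a,b)_3: α=1, u≡1; β=0, v≡2 (mod 3); (1|3)=+1, (2|3)=-1; sign (−1)^0·+1^0·-1^1 = -1.
(a,b)_37: α=0, u≡33; β=1, v≡19 (mod 37); (33|37)=+1, (19|37)=-1; sign (−1)^0·+1^1·-1^0 = +1.
(a,b)_2: α=1, β=4; u≡1, v≡5 (mod 8); ε(u)ε(v)=0·0, αω(v)=1·1, βω(u)=4·0; sum ≡ 1  ⇒  -1.
(a,b)_∞: sgn(-78)=−, sgn(7816805)=+, so +1.
(a,b)_29: α=0, u≡9; β=1, v≡11 (mod 29); (9|29)=+1, (11|29)=-1; sign (−1)^0·+1^1·-1^0 = +1.
(a,b)_47: α=0, u≡16; β=1, v≡43 (mod 47); (16|47)=+1, (43|47)=-1; sign (−1)^0·+1^1·-1^0 = +1.
|Ram(-78, 7816805)| = 4, even; anisotropic at {2, 3, 5, 31}.

[2, 3, 5, 31]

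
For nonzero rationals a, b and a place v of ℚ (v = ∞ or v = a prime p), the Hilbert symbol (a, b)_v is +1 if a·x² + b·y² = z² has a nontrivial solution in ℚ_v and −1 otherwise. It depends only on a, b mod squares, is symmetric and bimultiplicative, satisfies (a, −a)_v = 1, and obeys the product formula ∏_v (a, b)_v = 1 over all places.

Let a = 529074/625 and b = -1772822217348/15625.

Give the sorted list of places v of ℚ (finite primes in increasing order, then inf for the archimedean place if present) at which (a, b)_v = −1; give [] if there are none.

[7, 13, 17, 19]

(a, b) ≡ (58786, -57) mod (ℚ^×)²; places V = {2, 3, 5, 7, 13, 17, 19, ∞}.
(a,b)_5: α=-4, u≡4; β=-6, v≡2 (mod 5); (4|5)=+1, (2|5)=-1; sign (−1)^0·+1^-6·-1^-4 = +1.
(a,b)_∞: sgn(58786)=+, sgn(-57)=−, so +1.
(a,b)_7: α=1, u≡5; β=2, v≡6 (mod 7); (5|7)=-1, (6|7)=-1; sign (−1)^0·-1^2·-1^1 = -1.
(a,b)_19: α=1, u≡4; β=3, v≡6 (mod 19); (4|19)=+1, (6|19)=+1; sign (−1)^1·+1^3·+1^1 = -1.
(a,b)_17: α=1, u≡14; β=2, v≡3 (mod 17); (14|17)=-1, (3|17)=-1; sign (−1)^0·-1^2·-1^1 = -1.
(a,b)_2: α=1, β=2; u≡1, v≡7 (mod 8); ε(u)ε(v)=0·1, αω(v)=1·0, βω(u)=2·0; sum ≡ 0  ⇒  +1.
(a,b)_13: α=1, u≡8; β=2, v≡11 (mod 13); (8|13)=-1, (11|13)=-1; sign (−1)^0·-1^2·-1^1 = -1.
(a,b)_3: α=2, u≡1; β=3, v≡2 (mod 3); (1|3)=+1, (2|3)=-1; sign (−1)^0·+1^3·-1^2 = +1.
Ram(58786, -57) = {7, 13, 17, 19}; no ℚ_7-point on the conic.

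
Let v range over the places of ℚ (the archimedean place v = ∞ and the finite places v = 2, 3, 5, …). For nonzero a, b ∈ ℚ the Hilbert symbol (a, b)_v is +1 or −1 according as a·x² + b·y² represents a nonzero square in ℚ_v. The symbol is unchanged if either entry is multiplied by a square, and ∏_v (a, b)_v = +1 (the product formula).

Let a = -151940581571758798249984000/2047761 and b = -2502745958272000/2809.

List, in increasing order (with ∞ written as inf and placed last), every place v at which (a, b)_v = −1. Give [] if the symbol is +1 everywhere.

(a, b) ≡ (-29785, -2755) mod (ℚ^×)²; places V = {2, 3, 5, 7, 17, 19, 23, 29, 37, 53, ∞}.
(a,b)_5: α=3, u≡3; β=3, v≡1 (mod 5); (3|5)=-1, (1|5)=+1; sign (−1)^0·-1^3·+1^3 = -1.
(a,b)_2: α=16, β=10; u≡7, v≡5 (mod 8); ε(u)ε(v)=1·0, αω(v)=16·1, βω(u)=10·0; sum ≡ 0  ⇒  +1.
(a,b)_19: α=2, u≡7; β=1, v≡7 (mod 19); (7|19)=+1, (7|19)=+1; sign (−1)^0·+1^1·+1^2 = +1.
(a,b)_7: α=3, u≡1; β=2, v≡3 (mod 7); (1|7)=+1, (3|7)=-1; sign (−1)^0·+1^2·-1^3 = -1.
(a,b)_3: α=-6, u≡2; β=0, v≡2 (mod 3); (2|3)=-1, (2|3)=-1; sign (−1)^0·-1^0·-1^-6 = +1.
(a,b)_17: α=2, u≡4; β=0, v≡16 (mod 17); (4|17)=+1, (16|17)=+1; sign (−1)^0·+1^0·+1^2 = +1.
(a,b)_53: α=-2, u≡10; β=-2, v≡17 (mod 53); (10|53)=+1, (17|53)=+1; sign (−1)^0·+1^-2·+1^-2 = +1.
(a,b)_23: α=3, u≡2; β=2, v≡14 (mod 23); (2|23)=+1, (14|23)=-1; sign (−1)^0·+1^2·-1^3 = -1.
(a,b)_37: α=3, u≡3; β=2, v≡5 (mod 37); (3|37)=+1, (5|37)=-1; sign (−1)^0·+1^2·-1^3 = -1.
(a,b)_29: α=2, u≡26; β=1, v≡14 (mod 29); (26|29)=-1, (14|29)=-1; sign (−1)^0·-1^1·-1^2 = -1.
(a,b)_∞: sgn(-29785)=−, sgn(-2755)=−, so -1.
Ram(-29785, -2755) = {5, 7, 23, 29, 37, ∞}; no ℚ_5-point on the conic.

[5, 7, 23, 29, 37, inf]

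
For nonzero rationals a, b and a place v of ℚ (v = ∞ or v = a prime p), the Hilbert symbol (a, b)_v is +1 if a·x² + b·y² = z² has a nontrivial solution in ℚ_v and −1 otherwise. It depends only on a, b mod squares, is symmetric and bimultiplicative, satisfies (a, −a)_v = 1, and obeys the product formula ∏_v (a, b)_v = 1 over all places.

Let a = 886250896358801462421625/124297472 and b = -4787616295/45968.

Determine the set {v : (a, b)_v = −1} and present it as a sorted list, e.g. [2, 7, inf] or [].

(a, b) ≡ (657305, -4601135) mod (ℚ^×)²; places V = {2, 5, 7, 11, 13, 17, 19, 37, ∞}.
(a,b)_5: α=3, u≡4; β=1, v≡2 (mod 5); (4|5)=+1, (2|5)=-1; sign (−1)^0·+1^1·-1^3 = -1.
(a,b)_7: α=6, u≡6; β=3, v≡2 (mod 7); (6|7)=-1, (2|7)=+1; sign (−1)^0·-1^3·+1^6 = -1.
(a,b)_13: α=-4, u≡3; β=-2, v≡7 (mod 13); (3|13)=+1, (7|13)=-1; sign (−1)^0·+1^-2·-1^-4 = +1.
(a,b)_2: α=-8, β=-4; u≡1, v≡1 (mod 8); ε(u)ε(v)=0·0, αω(v)=-8·0, βω(u)=-4·0; sum ≡ 0  ⇒  +1.
(a,b)_11: α=3, u≡1; β=1, v≡9 (mod 11); (1|11)=+1, (9|11)=+1; sign (−1)^1·+1^1·+1^3 = -1.
(a,b)_37: α=3, u≡14; β=1, v≡5 (mod 37); (14|37)=-1, (5|37)=-1; sign (−1)^0·-1^1·-1^3 = +1.
(a,b)_17: α=-1, u≡7; β=-1, v≡1 (mod 17); (7|17)=-1, (1|17)=+1; sign (−1)^0·-1^-1·+1^-1 = -1.
(a,b)_∞: sgn(657305)=+, sgn(-4601135)=−, so +1.
(a,b)_19: α=7, u≡2; β=3, v≡16 (mod 19); (2|19)=-1, (16|19)=+1; sign (−1)^1·-1^3·+1^7 = +1.
|Ram(657305, -4601135)| = 4, even; anisotropic at {5, 7, 11, 17}.

[5, 7, 11, 17]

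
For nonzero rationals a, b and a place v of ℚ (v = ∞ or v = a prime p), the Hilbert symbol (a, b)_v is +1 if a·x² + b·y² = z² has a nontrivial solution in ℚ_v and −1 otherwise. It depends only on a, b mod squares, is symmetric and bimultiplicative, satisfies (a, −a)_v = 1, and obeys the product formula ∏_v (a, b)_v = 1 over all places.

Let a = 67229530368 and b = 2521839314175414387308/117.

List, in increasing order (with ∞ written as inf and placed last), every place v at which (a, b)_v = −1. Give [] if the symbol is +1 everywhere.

[3, 7, 11, 13]

Mod squares: a ≡ 33, b ≡ 31031. Check v ∈ {∞, 2, 3, 7, 11, 13, 23, 31, 37}.
v=2: v_2(a)=8, v_2(b)=2; units ≡ 1, 7 (mod 8); ε·ε+αω+βω = 0·1+8·0+2·0 ≡ 0  ⇒  (a,b)_2 = +1.
v=11: a=11^1·(≡5), b=11^5·(≡3) mod 11; (5|11)=+1, (3|11)=+1; (−1)^{1·5·5}·(+1)^5·(+1)^1 = -1.
v=31: a=31^2·(≡2), b=31^3·(≡9) mod 31; (2|31)=+1, (9|31)=+1; (−1)^{2·3·15}·(+1)^3·(+1)^2 = +1.
v=13: a=13^2·(≡7), b=13^-1·(≡7) mod 13; (7|13)=-1, (7|13)=-1; (−1)^{2·-1·6}·(-1)^-1·(-1)^2 = -1.
v=23: a=23^0·(≡11), b=23^4·(≡9) mod 23; (11|23)=-1, (9|23)=+1; (−1)^{0·4·11}·(-1)^4·(+1)^0 = +1.
v=3: a=3^1·(≡2), b=3^-2·(≡2) mod 3; (2|3)=-1, (2|3)=-1; (−1)^{1·-2·1}·(-1)^-2·(-1)^1 = -1.
v=7: a=7^2·(≡5), b=7^3·(≡4) mod 7; (5|7)=-1, (4|7)=+1; (−1)^{2·3·3}·(-1)^3·(+1)^2 = -1.
v=37: a=37^0·(≡10), b=37^2·(≡33) mod 37; (10|37)=+1, (33|37)=+1; (−1)^{0·2·18}·(+1)^2·(+1)^0 = +1.
v=∞: 33 > 0 and 31031 > 0  ⇒  (a,b)_∞ = +1.
Ram(33, 31031) = {3, 7, 11, 13}; no ℚ_3-point on the conic.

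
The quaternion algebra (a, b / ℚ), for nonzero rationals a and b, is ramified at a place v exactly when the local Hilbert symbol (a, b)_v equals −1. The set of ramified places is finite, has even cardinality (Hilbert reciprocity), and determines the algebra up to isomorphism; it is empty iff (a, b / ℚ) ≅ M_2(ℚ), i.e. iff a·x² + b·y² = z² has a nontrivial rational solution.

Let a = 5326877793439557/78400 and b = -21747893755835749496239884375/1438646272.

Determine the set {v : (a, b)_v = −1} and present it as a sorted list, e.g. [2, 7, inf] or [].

(a, b) ≡ (39997, -61705) mod (ℚ^×)²; places V = {2, 3, 5, 7, 11, 23, 37, 41, 43, 47, ∞}.
(a,b)_47: α=1, u≡10; β=2, v≡16 (mod 47); (10|47)=-1, (16|47)=+1; sign (−1)^0·-1^2·+1^1 = +1.
(a,b)_7: α=-2, u≡3; β=-3, v≡6 (mod 7); (3|7)=-1, (6|7)=-1; sign (−1)^0·-1^-3·-1^-2 = -1.
(a,b)_∞: sgn(39997)=+, sgn(-61705)=−, so +1.
(a,b)_41: α=2, u≡3; β=3, v≡30 (mod 41); (3|41)=-1, (30|41)=-1; sign (−1)^0·-1^3·-1^2 = -1.
(a,b)_43: α=2, u≡30; β=3, v≡34 (mod 43); (30|43)=-1, (34|43)=-1; sign (−1)^0·-1^3·-1^2 = -1.
(a,b)_3: α=4, u≡1; β=8, v≡2 (mod 3); (1|3)=+1, (2|3)=-1; sign (−1)^0·+1^8·-1^4 = +1.
(a,b)_37: α=1, u≡17; β=2, v≡9 (mod 37); (17|37)=-1, (9|37)=+1; sign (−1)^0·-1^2·+1^1 = +1.
(a,b)_11: α=0, u≡1; β=2, v≡1 (mod 11); (1|11)=+1, (1|11)=+1; sign (−1)^0·+1^2·+1^0 = +1.
(a,b)_2: α=-6, β=-22; u≡5, v≡7 (mod 8); ε(u)ε(v)=0·1, αω(v)=-6·0, βω(u)=-22·1; sum ≡ 0  ⇒  +1.
(a,b)_23: α=3, u≡5; β=2, v≡1 (mod 23); (5|23)=-1, (1|23)=+1; sign (−1)^0·-1^2·+1^3 = +1.
(a,b)_5: α=-2, u≡2; β=5, v≡1 (mod 5); (2|5)=-1, (1|5)=+1; sign (−1)^0·-1^5·+1^-2 = -1.
|Ram(39997, -61705)| = 4, even; anisotropic at {5, 7, 41, 43}.

[5, 7, 41, 43]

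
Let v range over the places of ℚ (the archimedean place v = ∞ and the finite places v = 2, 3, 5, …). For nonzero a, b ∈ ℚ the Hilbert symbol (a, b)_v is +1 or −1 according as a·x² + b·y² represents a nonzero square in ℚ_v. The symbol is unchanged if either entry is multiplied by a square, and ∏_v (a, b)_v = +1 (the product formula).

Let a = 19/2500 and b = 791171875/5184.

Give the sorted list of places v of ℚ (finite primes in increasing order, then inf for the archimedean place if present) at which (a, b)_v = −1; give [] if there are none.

[2, 13, 19, 41]

Mod squares: a ≡ 19, b ≡ 50635. Check v ∈ {∞, 2, 3, 5, 13, 19, 41}.
v=19: a=19^1·(≡7), b=19^1·(≡1) mod 19; (7|19)=+1, (1|19)=+1; (−1)^{1·1·9}·(+1)^1·(+1)^1 = -1.
v=13: a=13^0·(≡8), b=13^1·(≡7) mod 13; (8|13)=-1, (7|13)=-1; (−1)^{0·1·6}·(-1)^1·(-1)^0 = -1.
v=5: a=5^-4·(≡1), b=5^7·(≡3) mod 5; (1|5)=+1, (3|5)=-1; (−1)^{-4·7·2}·(+1)^7·(-1)^-4 = +1.
v=41: a=41^0·(≡22), b=41^1·(≡33) mod 41; (22|41)=-1, (33|41)=+1; (−1)^{0·1·20}·(-1)^1·(+1)^0 = -1.
v=3: a=3^0·(≡1), b=3^-4·(≡1) mod 3; (1|3)=+1, (1|3)=+1; (−1)^{0·-4·1}·(+1)^-4·(+1)^0 = +1.
v=∞: 19 > 0 and 50635 > 0  ⇒  (a,b)_∞ = +1.
v=2: v_2(a)=-2, v_2(b)=-6; units ≡ 3, 3 (mod 8); ε·ε+αω+βω = 1·1+-2·1+-6·1 ≡ 1  ⇒  (a,b)_2 = -1.
(19, 50635 / ℚ) ramifies at {2, 13, 19, 41}: a division algebra.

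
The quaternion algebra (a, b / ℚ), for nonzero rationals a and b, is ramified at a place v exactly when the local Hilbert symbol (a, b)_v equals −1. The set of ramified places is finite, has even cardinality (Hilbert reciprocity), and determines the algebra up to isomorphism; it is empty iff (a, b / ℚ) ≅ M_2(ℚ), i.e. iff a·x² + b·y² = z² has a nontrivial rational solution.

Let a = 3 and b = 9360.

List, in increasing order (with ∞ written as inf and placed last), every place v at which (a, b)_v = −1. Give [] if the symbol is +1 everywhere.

[3, 5]

(a, b) ≡ (3, 65) mod (ℚ^×)²; places V = {2, 3, 5, 13, ∞}.
(a,b)_5: α=0, u≡3; β=1, v≡2 (mod 5); (3|5)=-1, (2|5)=-1; sign (−1)^0·-1^1·-1^0 = -1.
(a,b)_13: α=0, u≡3; β=1, v≡5 (mod 13); (3|13)=+1, (5|13)=-1; sign (−1)^0·+1^1·-1^0 = +1.
(a,b)_∞: sgn(3)=+, sgn(65)=+, so +1.
(a,b)_2: α=0, β=4; u≡3, v≡1 (mod 8); ε(u)ε(v)=1·0, αω(v)=0·0, βω(u)=4·1; sum ≡ 0  ⇒  +1.
(a,b)_3: α=1, u≡1; β=2, v≡2 (mod 3); (1|3)=+1, (2|3)=-1; sign (−1)^0·+1^2·-1^1 = -1.
|Ram(3, 65)| = 2, even; anisotropic at {3, 5}.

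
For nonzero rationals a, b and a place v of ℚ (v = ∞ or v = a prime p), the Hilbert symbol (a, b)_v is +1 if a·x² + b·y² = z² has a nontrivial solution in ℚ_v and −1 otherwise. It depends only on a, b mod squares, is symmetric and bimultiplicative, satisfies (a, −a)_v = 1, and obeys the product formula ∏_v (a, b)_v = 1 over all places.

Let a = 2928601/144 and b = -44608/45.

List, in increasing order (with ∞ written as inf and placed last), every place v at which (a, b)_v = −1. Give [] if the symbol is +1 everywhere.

[17, 41]

Mod squares: a ≡ 17329, b ≡ -3485. Check v ∈ {∞, 2, 3, 5, 13, 17, 31, 41, 43}.
v=41: a=41^0·(≡24), b=41^1·(≡15) mod 41; (24|41)=-1, (15|41)=-1; (−1)^{0·1·20}·(-1)^1·(-1)^0 = -1.
v=3: a=3^-2·(≡1), b=3^-2·(≡1) mod 3; (1|3)=+1, (1|3)=+1; (−1)^{-2·-2·1}·(+1)^-2·(+1)^-2 = +1.
v=17: a=17^0·(≡12), b=17^1·(≡1) mod 17; (12|17)=-1, (1|17)=+1; (−1)^{0·1·8}·(-1)^1·(+1)^0 = -1.
v=∞: 17329 > 0 and -3485 < 0  ⇒  (a,b)_∞ = +1.
v=13: a=13^3·(≡7), b=13^0·(≡10) mod 13; (7|13)=-1, (10|13)=+1; (−1)^{3·0·6}·(-1)^0·(+1)^3 = +1.
v=31: a=31^1·(≡10), b=31^0·(≡20) mod 31; (10|31)=+1, (20|31)=+1; (−1)^{1·0·15}·(+1)^0·(+1)^1 = +1.
v=43: a=43^1·(≡14), b=43^0·(≡13) mod 43; (14|43)=+1, (13|43)=+1; (−1)^{1·0·21}·(+1)^0·(+1)^1 = +1.
v=5: a=5^0·(≡4), b=5^-1·(≡3) mod 5; (4|5)=+1, (3|5)=-1; (−1)^{0·-1·2}·(+1)^-1·(-1)^0 = +1.
v=2: v_2(a)=-4, v_2(b)=6; units ≡ 1, 3 (mod 8); ε·ε+αω+βω = 0·1+-4·1+6·0 ≡ 0  ⇒  (a,b)_2 = +1.
(17329, -3485 / ℚ) ramifies at {17, 41}: a division algebra.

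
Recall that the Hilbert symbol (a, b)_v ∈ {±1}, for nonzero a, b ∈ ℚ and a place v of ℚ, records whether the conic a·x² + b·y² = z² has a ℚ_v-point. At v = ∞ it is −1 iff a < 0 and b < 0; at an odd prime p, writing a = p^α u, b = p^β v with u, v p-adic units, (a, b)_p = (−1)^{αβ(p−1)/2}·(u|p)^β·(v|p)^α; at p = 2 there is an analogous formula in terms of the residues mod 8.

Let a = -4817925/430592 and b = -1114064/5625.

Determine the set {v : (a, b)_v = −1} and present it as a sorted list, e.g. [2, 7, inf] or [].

[23, inf]

(a, b) ≡ (-874, -29) mod (ℚ^×)²; places V = {2, 3, 5, 7, 19, 23, 29, ∞}.
(a,b)_∞: sgn(-874)=−, sgn(-29)=−, so -1.
(a,b)_2: α=-9, β=4; u≡3, v≡3 (mod 8); ε(u)ε(v)=1·1, αω(v)=-9·1, βω(u)=4·1; sum ≡ 0  ⇒  +1.
(a,b)_23: α=1, u≡1; β=0, v≡22 (mod 23); (1|23)=+1, (22|23)=-1; sign (−1)^0·+1^0·-1^1 = -1.
(a,b)_5: α=2, u≡4; β=-4, v≡4 (mod 5); (4|5)=+1, (4|5)=+1; sign (−1)^0·+1^-4·+1^2 = +1.
(a,b)_3: α=2, u≡2; β=-2, v≡1 (mod 3); (2|3)=-1, (1|3)=+1; sign (−1)^0·-1^-2·+1^2 = +1.
(a,b)_29: α=-2, u≡1; β=1, v≡20 (mod 29); (1|29)=+1, (20|29)=+1; sign (−1)^0·+1^1·+1^-2 = +1.
(a,b)_19: α=1, u≡4; β=0, v≡1 (mod 19); (4|19)=+1, (1|19)=+1; sign (−1)^0·+1^0·+1^1 = +1.
(a,b)_7: α=2, u≡4; β=4, v≡3 (mod 7); (4|7)=+1, (3|7)=-1; sign (−1)^0·+1^4·-1^2 = +1.
(-874, -29 / ℚ) ramifies at {23, ∞}: a division algebra.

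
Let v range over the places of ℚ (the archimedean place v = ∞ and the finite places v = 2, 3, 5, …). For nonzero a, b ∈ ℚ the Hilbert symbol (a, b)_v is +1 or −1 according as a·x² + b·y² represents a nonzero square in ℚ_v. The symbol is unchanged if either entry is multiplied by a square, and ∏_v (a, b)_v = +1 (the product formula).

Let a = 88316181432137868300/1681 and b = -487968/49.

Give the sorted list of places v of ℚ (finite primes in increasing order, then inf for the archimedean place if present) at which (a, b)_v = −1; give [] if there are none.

[3, 17]

(a, b) ≡ (3, -30498) mod (ℚ^×)²; places V = {2, 3, 5, 7, 13, 17, 23, 41, ∞}.
(a,b)_23: α=4, u≡12; β=1, v≡12 (mod 23); (12|23)=+1, (12|23)=+1; sign (−1)^0·+1^1·+1^4 = +1.
(a,b)_17: α=4, u≡5; β=1, v≡4 (mod 17); (5|17)=-1, (4|17)=+1; sign (−1)^0·-1^1·+1^4 = -1.
(a,b)_2: α=2, β=5; u≡3, v≡7 (mod 8); ε(u)ε(v)=1·1, αω(v)=2·0, βω(u)=5·1; sum ≡ 0  ⇒  +1.
(a,b)_3: α=3, u≡1; β=1, v≡1 (mod 3); (1|3)=+1, (1|3)=+1; sign (−1)^1·+1^1·+1^3 = -1.
(a,b)_5: α=2, u≡2; β=0, v≡3 (mod 5); (2|5)=-1, (3|5)=-1; sign (−1)^0·-1^0·-1^2 = +1.
(a,b)_41: α=-2, u≡34; β=0, v≡12 (mod 41); (34|41)=-1, (12|41)=-1; sign (−1)^0·-1^0·-1^-2 = +1.
(a,b)_7: α=2, u≡5; β=-2, v≡2 (mod 7); (5|7)=-1, (2|7)=+1; sign (−1)^0·-1^-2·+1^2 = +1.
(a,b)_∞: sgn(3)=+, sgn(-30498)=−, so +1.
(a,b)_13: α=4, u≡3; β=1, v≡6 (mod 13); (3|13)=+1, (6|13)=-1; sign (−1)^0·+1^1·-1^4 = +1.
|Ram(3, -30498)| = 2, even; anisotropic at {3, 17}.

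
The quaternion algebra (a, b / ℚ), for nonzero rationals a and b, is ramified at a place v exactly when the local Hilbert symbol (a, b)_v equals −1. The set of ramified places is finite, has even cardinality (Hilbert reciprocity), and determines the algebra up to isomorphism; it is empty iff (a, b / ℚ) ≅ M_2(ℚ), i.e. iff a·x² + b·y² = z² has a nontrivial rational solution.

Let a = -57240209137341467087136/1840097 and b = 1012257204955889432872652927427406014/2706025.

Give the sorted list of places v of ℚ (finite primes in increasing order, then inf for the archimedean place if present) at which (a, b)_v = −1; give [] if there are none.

[2, 11]

(a, b) ≡ (-1314338, 36894) mod (ℚ^×)²; places V = {2, 3, 5, 7, 11, 13, 17, 23, 29, 31, 41, 43, 47, ∞}.
(a,b)_43: α=3, u≡32; β=5, v≡9 (mod 43); (32|43)=-1, (9|43)=+1; sign (−1)^1·-1^5·+1^3 = +1.
(a,b)_7: α=-2, u≡3; β=-2, v≡1 (mod 7); (3|7)=-1, (1|7)=+1; sign (−1)^0·-1^-2·+1^-2 = +1.
(a,b)_∞: sgn(-1314338)=−, sgn(36894)=+, so +1.
(a,b)_11: α=2, u≡7; β=1, v≡2 (mod 11); (7|11)=-1, (2|11)=-1; sign (−1)^0·-1^1·-1^2 = -1.
(a,b)_47: α=-2, u≡14; β=-2, v≡30 (mod 47); (14|47)=+1, (30|47)=-1; sign (−1)^0·+1^-2·-1^-2 = +1.
(a,b)_41: α=0, u≡20; β=2, v≡17 (mod 41); (20|41)=+1, (17|41)=-1; sign (−1)^0·+1^2·-1^0 = +1.
(a,b)_2: α=5, β=1; u≡7, v≡7 (mod 8); ε(u)ε(v)=1·1, αω(v)=5·0, βω(u)=1·0; sum ≡ 1  ⇒  -1.
(a,b)_17: α=-1, u≡13; β=0, v≡16 (mod 17); (13|17)=+1, (16|17)=+1; sign (−1)^0·+1^0·+1^-1 = +1.
(a,b)_31: α=1, u≡18; β=2, v≡5 (mod 31); (18|31)=+1, (5|31)=+1; sign (−1)^0·+1^2·+1^1 = +1.
(a,b)_13: α=6, u≡4; β=11, v≡3 (mod 13); (4|13)=+1, (3|13)=+1; sign (−1)^0·+1^11·+1^6 = +1.
(a,b)_23: α=2, u≡20; β=2, v≡3 (mod 23); (20|23)=-1, (3|23)=+1; sign (−1)^0·-1^2·+1^2 = +1.
(a,b)_3: α=4, u≡1; β=5, v≡1 (mod 3); (1|3)=+1, (1|3)=+1; sign (−1)^0·+1^5·+1^4 = +1.
(a,b)_5: α=0, u≡2; β=-2, v≡4 (mod 5); (2|5)=-1, (4|5)=+1; sign (−1)^0·-1^-2·+1^0 = +1.
(a,b)_29: α=1, u≡28; β=2, v≡1 (mod 29); (28|29)=+1, (1|29)=+1; sign (−1)^0·+1^2·+1^1 = +1.
(-1314338, 36894 / ℚ) ramifies at {2, 11}: a division algebra.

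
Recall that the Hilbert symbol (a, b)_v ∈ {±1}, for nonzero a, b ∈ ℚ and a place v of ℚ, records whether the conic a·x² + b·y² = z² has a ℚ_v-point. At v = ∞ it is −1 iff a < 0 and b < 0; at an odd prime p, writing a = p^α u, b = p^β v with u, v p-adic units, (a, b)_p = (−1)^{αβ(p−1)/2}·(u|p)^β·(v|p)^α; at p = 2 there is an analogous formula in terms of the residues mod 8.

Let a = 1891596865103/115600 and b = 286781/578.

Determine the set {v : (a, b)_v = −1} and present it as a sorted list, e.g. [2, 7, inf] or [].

[23, 31]

(a, b) ≡ (23, 682) mod (ℚ^×)²; places V = {2, 5, 11, 17, 23, 29, 31, ∞}.
(a,b)_29: α=4, u≡9; β=2, v≡18 (mod 29); (9|29)=+1, (18|29)=-1; sign (−1)^0·+1^2·-1^4 = +1.
(a,b)_∞: sgn(23)=+, sgn(682)=+, so +1.
(a,b)_31: α=2, u≡12; β=1, v≡27 (mod 31); (12|31)=-1, (27|31)=-1; sign (−1)^0·-1^1·-1^2 = -1.
(a,b)_23: α=1, u≡18; β=0, v≡21 (mod 23); (18|23)=+1, (21|23)=-1; sign (−1)^0·+1^0·-1^1 = -1.
(a,b)_2: α=-4, β=-1; u≡7, v≡5 (mod 8); ε(u)ε(v)=1·0, αω(v)=-4·1, βω(u)=-1·0; sum ≡ 0  ⇒  +1.
(a,b)_11: α=2, u≡1; β=1, v≡2 (mod 11); (1|11)=+1, (2|11)=-1; sign (−1)^0·+1^1·-1^2 = +1.
(a,b)_5: α=-2, u≡2; β=0, v≡2 (mod 5); (2|5)=-1, (2|5)=-1; sign (−1)^0·-1^0·-1^-2 = +1.
(a,b)_17: α=-2, u≡3; β=-2, v≡4 (mod 17); (3|17)=-1, (4|17)=+1; sign (−1)^0·-1^-2·+1^-2 = +1.
Ram(23, 682) = {23, 31}; no ℚ_23-point on the conic.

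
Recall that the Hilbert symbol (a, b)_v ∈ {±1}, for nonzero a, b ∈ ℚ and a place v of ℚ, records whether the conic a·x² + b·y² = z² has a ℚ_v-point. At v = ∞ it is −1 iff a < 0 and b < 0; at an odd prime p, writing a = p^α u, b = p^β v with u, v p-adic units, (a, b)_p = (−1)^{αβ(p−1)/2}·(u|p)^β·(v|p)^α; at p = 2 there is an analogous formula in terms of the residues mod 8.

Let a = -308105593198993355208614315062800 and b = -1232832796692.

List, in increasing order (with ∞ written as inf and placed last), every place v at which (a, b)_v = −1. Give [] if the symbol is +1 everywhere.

[2, 3, 29, 37, 47, inf]

(a, b) ≡ (-1489353, -1066464357) mod (ℚ^×)²; places V = {2, 3, 5, 7, 17, 19, 29, 37, 47, 53, ∞}.
(a,b)_53: α=3, u≡24; β=1, v≡49 (mod 53); (24|53)=+1, (49|53)=+1; sign (−1)^0·+1^1·+1^3 = +1.
(a,b)_5: α=2, u≡3; β=0, v≡3 (mod 5); (3|5)=-1, (3|5)=-1; sign (−1)^0·-1^0·-1^2 = +1.
(a,b)_2: α=4, β=2; u≡7, v≡3 (mod 8); ε(u)ε(v)=1·1, αω(v)=4·1, βω(u)=2·0; sum ≡ 1  ⇒  -1.
(a,b)_3: α=1, u≡1; β=1, v≡1 (mod 3); (1|3)=+1, (1|3)=+1; sign (−1)^1·+1^1·+1^1 = -1.
(a,b)_17: α=5, u≡4; β=2, v≡2 (mod 17); (4|17)=+1, (2|17)=+1; sign (−1)^0·+1^2·+1^5 = +1.
(a,b)_19: α=3, u≡5; β=1, v≡13 (mod 19); (5|19)=+1, (13|19)=-1; sign (−1)^1·+1^1·-1^3 = +1.
(a,b)_∞: sgn(-1489353)=−, sgn(-1066464357)=−, so -1.
(a,b)_47: α=2, u≡33; β=1, v≡33 (mod 47); (33|47)=-1, (33|47)=-1; sign (−1)^0·-1^1·-1^2 = -1.
(a,b)_37: α=2, u≡18; β=1, v≡7 (mod 37); (18|37)=-1, (7|37)=+1; sign (−1)^0·-1^1·+1^2 = -1.
(a,b)_7: α=4, u≡2; β=1, v≡2 (mod 7); (2|7)=+1, (2|7)=+1; sign (−1)^0·+1^1·+1^4 = +1.
(a,b)_29: α=3, u≡26; β=1, v≡5 (mod 29); (26|29)=-1, (5|29)=+1; sign (−1)^0·-1^1·+1^3 = -1.
|Ram(-1489353, -1066464357)| = 6, even; anisotropic at {2, 3, 29, 37, 47, ∞}.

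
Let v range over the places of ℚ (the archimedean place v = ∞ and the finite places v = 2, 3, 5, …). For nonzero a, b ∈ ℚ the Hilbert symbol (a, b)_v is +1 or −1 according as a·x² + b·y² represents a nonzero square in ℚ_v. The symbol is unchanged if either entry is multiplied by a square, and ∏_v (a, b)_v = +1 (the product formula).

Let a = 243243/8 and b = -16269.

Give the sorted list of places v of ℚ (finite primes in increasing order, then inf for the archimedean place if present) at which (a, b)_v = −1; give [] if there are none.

Mod squares: a ≡ 6006, b ≡ -16269. Check v ∈ {∞, 2, 3, 7, 11, 13, 17, 29}.
v=∞: 6006 > 0 and -16269 < 0  ⇒  (a,b)_∞ = +1.
v=11: a=11^1·(≡10), b=11^1·(≡6) mod 11; (10|11)=-1, (6|11)=-1; (−1)^{1·1·5}·(-1)^1·(-1)^1 = -1.
v=7: a=7^1·(≡1), b=7^0·(≡6) mod 7; (1|7)=+1, (6|7)=-1; (−1)^{1·0·3}·(+1)^0·(-1)^1 = -1.
v=13: a=13^1·(≡7), b=13^0·(≡7) mod 13; (7|13)=-1, (7|13)=-1; (−1)^{1·0·6}·(-1)^0·(-1)^1 = -1.
v=17: a=17^0·(≡3), b=17^1·(≡12) mod 17; (3|17)=-1, (12|17)=-1; (−1)^{0·1·8}·(-1)^1·(-1)^0 = -1.
v=29: a=29^0·(≡17), b=29^1·(≡19) mod 29; (17|29)=-1, (19|29)=-1; (−1)^{0·1·14}·(-1)^1·(-1)^0 = -1.
v=2: v_2(a)=-3, v_2(b)=0; units ≡ 3, 3 (mod 8); ε·ε+αω+βω = 1·1+-3·1+0·1 ≡ 0  ⇒  (a,b)_2 = +1.
v=3: a=3^5·(≡1), b=3^1·(≡1) mod 3; (1|3)=+1, (1|3)=+1; (−1)^{5·1·1}·(+1)^1·(+1)^5 = -1.
(6006, -16269 / ℚ) ramifies at {3, 7, 11, 13, 17, 29}: a division algebra.

[3, 7, 11, 13, 17, 29]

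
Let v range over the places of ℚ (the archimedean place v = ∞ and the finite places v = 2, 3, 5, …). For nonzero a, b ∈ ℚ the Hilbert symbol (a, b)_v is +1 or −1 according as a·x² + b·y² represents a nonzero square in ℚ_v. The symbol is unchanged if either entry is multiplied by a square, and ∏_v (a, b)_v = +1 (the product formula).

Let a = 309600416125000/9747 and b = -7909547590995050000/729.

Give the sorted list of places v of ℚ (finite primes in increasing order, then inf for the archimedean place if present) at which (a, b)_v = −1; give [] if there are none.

Mod squares: a ≡ 6006, b ≡ -6545. Check v ∈ {∞, 2, 3, 5, 7, 11, 13, 17, 19}.
v=17: a=17^0·(≡10), b=17^3·(≡3) mod 17; (10|17)=-1, (3|17)=-1; (−1)^{0·3·8}·(-1)^3·(-1)^0 = -1.
v=7: a=7^1·(≡4), b=7^1·(≡5) mod 7; (4|7)=+1, (5|7)=-1; (−1)^{1·1·3}·(+1)^1·(-1)^1 = +1.
v=19: a=19^-2·(≡12), b=19^0·(≡13) mod 19; (12|19)=-1, (13|19)=-1; (−1)^{-2·0·9}·(-1)^0·(-1)^-2 = +1.
v=3: a=3^-3·(≡1), b=3^-6·(≡1) mod 3; (1|3)=+1, (1|3)=+1; (−1)^{-3·-6·1}·(+1)^-6·(+1)^-3 = +1.
v=2: v_2(a)=3, v_2(b)=4; units ≡ 3, 7 (mod 8); ε·ε+αω+βω = 1·1+3·0+4·1 ≡ 1  ⇒  (a,b)_2 = -1.
v=5: a=5^6·(≡1), b=5^5·(≡1) mod 5; (1|5)=+1, (1|5)=+1; (−1)^{6·5·2}·(+1)^5·(+1)^6 = +1.
v=13: a=13^3·(≡5), b=13^4·(≡7) mod 13; (5|13)=-1, (7|13)=-1; (−1)^{3·4·6}·(-1)^4·(-1)^3 = -1.
v=11: a=11^5·(≡7), b=11^5·(≡6) mod 11; (7|11)=-1, (6|11)=-1; (−1)^{5·5·5}·(-1)^5·(-1)^5 = -1.
v=∞: 6006 > 0 and -6545 < 0  ⇒  (a,b)_∞ = +1.
|Ram(6006, -6545)| = 4, even; anisotropic at {2, 11, 13, 17}.

[2, 11, 13, 17]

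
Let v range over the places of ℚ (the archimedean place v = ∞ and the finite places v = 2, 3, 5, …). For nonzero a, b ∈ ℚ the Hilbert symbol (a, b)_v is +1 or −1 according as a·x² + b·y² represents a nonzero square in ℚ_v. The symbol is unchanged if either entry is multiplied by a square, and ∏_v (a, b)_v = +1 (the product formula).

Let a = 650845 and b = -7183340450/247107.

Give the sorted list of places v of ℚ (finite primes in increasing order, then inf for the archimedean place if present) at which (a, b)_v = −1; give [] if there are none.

[2, 11, 13, 17, 23, 31]

(a, b) ≡ (650845, -19734) mod (ℚ^×)²; places V = {2, 3, 5, 7, 11, 13, 17, 19, 23, 31, 41, ∞}.
(a,b)_41: α=0, u≡11; β=-2, v≡28 (mod 41); (11|41)=-1, (28|41)=-1; sign (−1)^0·-1^-2·-1^0 = +1.
(a,b)_11: α=0, u≡8; β=3, v≡8 (mod 11); (8|11)=-1, (8|11)=-1; sign (−1)^0·-1^3·-1^0 = -1.
(a,b)_5: α=1, u≡4; β=2, v≡1 (mod 5); (4|5)=+1, (1|5)=+1; sign (−1)^0·+1^2·+1^1 = +1.
(a,b)_19: α=1, u≡17; β=2, v≡5 (mod 19); (17|19)=+1, (5|19)=+1; sign (−1)^0·+1^2·+1^1 = +1.
(a,b)_3: α=0, u≡1; β=-1, v≡1 (mod 3); (1|3)=+1, (1|3)=+1; sign (−1)^0·+1^-1·+1^0 = +1.
(a,b)_7: α=0, u≡6; β=-2, v≡5 (mod 7); (6|7)=-1, (5|7)=-1; sign (−1)^0·-1^-2·-1^0 = +1.
(a,b)_13: α=1, u≡2; β=1, v≡4 (mod 13); (2|13)=-1, (4|13)=+1; sign (−1)^0·-1^1·+1^1 = -1.
(a,b)_23: α=0, u≡14; β=1, v≡16 (mod 23); (14|23)=-1, (16|23)=+1; sign (−1)^0·-1^1·+1^0 = -1.
(a,b)_∞: sgn(650845)=+, sgn(-19734)=−, so +1.
(a,b)_17: α=1, u≡1; β=0, v≡11 (mod 17); (1|17)=+1, (11|17)=-1; sign (−1)^0·+1^0·-1^1 = -1.
(a,b)_31: α=1, u≡8; β=0, v≡12 (mod 31); (8|31)=+1, (12|31)=-1; sign (−1)^0·+1^0·-1^1 = -1.
(a,b)_2: α=0, β=1; u≡5, v≡5 (mod 8); ε(u)ε(v)=0·0, αω(v)=0·1, βω(u)=1·1; sum ≡ 1  ⇒  -1.
(650845, -19734 / ℚ) ramifies at {2, 11, 13, 17, 23, 31}: a division algebra.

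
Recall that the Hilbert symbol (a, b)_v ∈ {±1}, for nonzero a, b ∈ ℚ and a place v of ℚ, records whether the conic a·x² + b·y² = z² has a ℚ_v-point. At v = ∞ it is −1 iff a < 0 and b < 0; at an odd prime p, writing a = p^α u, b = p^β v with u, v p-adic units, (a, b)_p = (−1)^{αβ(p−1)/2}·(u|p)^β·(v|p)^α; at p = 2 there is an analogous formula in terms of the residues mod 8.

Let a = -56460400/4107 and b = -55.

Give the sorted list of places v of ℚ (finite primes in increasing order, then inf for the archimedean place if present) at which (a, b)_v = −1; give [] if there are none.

[3, 5, 23, inf]

(a, b) ≡ (-1173, -55) mod (ℚ^×)²; places V = {2, 3, 5, 11, 17, 19, 23, 37, ∞}.
(a,b)_23: α=1, u≡1; β=0, v≡14 (mod 23); (1|23)=+1, (14|23)=-1; sign (−1)^0·+1^0·-1^1 = -1.
(a,b)_5: α=2, u≡2; β=1, v≡4 (mod 5); (2|5)=-1, (4|5)=+1; sign (−1)^0·-1^1·+1^2 = -1.
(a,b)_∞: sgn(-1173)=−, sgn(-55)=−, so -1.
(a,b)_17: α=1, u≡9; β=0, v≡13 (mod 17); (9|17)=+1, (13|17)=+1; sign (−1)^0·+1^0·+1^1 = +1.
(a,b)_37: α=-2, u≡3; β=0, v≡19 (mod 37); (3|37)=+1, (19|37)=-1; sign (−1)^0·+1^0·-1^-2 = +1.
(a,b)_3: α=-1, u≡2; β=0, v≡2 (mod 3); (2|3)=-1, (2|3)=-1; sign (−1)^0·-1^0·-1^-1 = -1.
(a,b)_11: α=0, u≡1; β=1, v≡6 (mod 11); (1|11)=+1, (6|11)=-1; sign (−1)^0·+1^1·-1^0 = +1.
(a,b)_19: α=2, u≡9; β=0, v≡2 (mod 19); (9|19)=+1, (2|19)=-1; sign (−1)^0·+1^0·-1^2 = +1.
(a,b)_2: α=4, β=0; u≡3, v≡1 (mod 8); ε(u)ε(v)=1·0, αω(v)=4·0, βω(u)=0·1; sum ≡ 0  ⇒  +1.
(-1173, -55 / ℚ) ramifies at {3, 5, 23, ∞}: a division algebra.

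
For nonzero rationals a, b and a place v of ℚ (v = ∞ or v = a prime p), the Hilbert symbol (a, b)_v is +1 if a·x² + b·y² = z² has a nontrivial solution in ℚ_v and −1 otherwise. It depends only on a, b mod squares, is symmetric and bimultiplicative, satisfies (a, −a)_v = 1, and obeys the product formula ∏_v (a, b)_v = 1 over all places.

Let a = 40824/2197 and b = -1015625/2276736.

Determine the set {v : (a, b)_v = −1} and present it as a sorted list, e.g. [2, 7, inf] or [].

(a, b) ≡ (182, -390) mod (ℚ^×)²; places V = {2, 3, 5, 7, 11, 13, ∞}.
(a,b)_7: α=1, u≡6; β=-2, v≡1 (mod 7); (6|7)=-1, (1|7)=+1; sign (−1)^0·-1^-2·+1^1 = +1.
(a,b)_11: α=0, u≡10; β=-2, v≡10 (mod 11); (10|11)=-1, (10|11)=-1; sign (−1)^0·-1^-2·-1^0 = +1.
(a,b)_2: α=3, β=-7; u≡3, v≡5 (mod 8); ε(u)ε(v)=1·0, αω(v)=3·1, βω(u)=-7·1; sum ≡ 0  ⇒  +1.
(a,b)_∞: sgn(182)=+, sgn(-390)=−, so +1.
(a,b)_5: α=0, u≡2; β=7, v≡2 (mod 5); (2|5)=-1, (2|5)=-1; sign (−1)^0·-1^7·-1^0 = -1.
(a,b)_13: α=-3, u≡4; β=1, v≡10 (mod 13); (4|13)=+1, (10|13)=+1; sign (−1)^0·+1^1·+1^-3 = +1.
(a,b)_3: α=6, u≡2; β=-1, v≡2 (mod 3); (2|3)=-1, (2|3)=-1; sign (−1)^0·-1^-1·-1^6 = -1.
(182, -390 / ℚ) ramifies at {3, 5}: a division algebra.

[3, 5]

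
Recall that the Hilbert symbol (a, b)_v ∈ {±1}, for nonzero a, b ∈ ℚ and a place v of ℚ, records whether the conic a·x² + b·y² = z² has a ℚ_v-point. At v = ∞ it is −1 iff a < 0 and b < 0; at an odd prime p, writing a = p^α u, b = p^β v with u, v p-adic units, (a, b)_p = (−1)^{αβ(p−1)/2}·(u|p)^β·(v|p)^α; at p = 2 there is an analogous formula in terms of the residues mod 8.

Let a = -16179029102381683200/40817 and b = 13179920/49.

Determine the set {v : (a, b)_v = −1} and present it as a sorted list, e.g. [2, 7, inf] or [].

Mod squares: a ≡ -4386, b ≡ 823745. Check v ∈ {∞, 2, 3, 5, 7, 13, 17, 19, 23, 29, 43}.
v=43: a=43^1·(≡12), b=43^0·(≡27) mod 43; (12|43)=-1, (27|43)=-1; (−1)^{1·0·21}·(-1)^0·(-1)^1 = -1.
v=5: a=5^2·(≡1), b=5^1·(≡1) mod 5; (1|5)=+1, (1|5)=+1; (−1)^{2·1·2}·(+1)^1·(+1)^2 = +1.
v=23: a=23^2·(≡20), b=23^1·(≡6) mod 23; (20|23)=-1, (6|23)=+1; (−1)^{2·1·11}·(-1)^1·(+1)^2 = -1.
v=2: v_2(a)=9, v_2(b)=4; units ≡ 7, 1 (mod 8); ε·ε+αω+βω = 1·0+9·0+4·0 ≡ 0  ⇒  (a,b)_2 = +1.
v=3: a=3^1·(≡2), b=3^0·(≡2) mod 3; (2|3)=-1, (2|3)=-1; (−1)^{1·0·1}·(-1)^0·(-1)^1 = -1.
v=∞: -4386 < 0 and 823745 > 0  ⇒  (a,b)_∞ = +1.
v=19: a=19^4·(≡8), b=19^1·(≡6) mod 19; (8|19)=-1, (6|19)=+1; (−1)^{4·1·9}·(-1)^1·(+1)^4 = -1.
v=7: a=7^-4·(≡3), b=7^-2·(≡5) mod 7; (3|7)=-1, (5|7)=-1; (−1)^{-4·-2·3}·(-1)^-2·(-1)^-4 = +1.
v=29: a=29^2·(≡25), b=29^1·(≡17) mod 29; (25|29)=+1, (17|29)=-1; (−1)^{2·1·14}·(+1)^1·(-1)^2 = +1.
v=17: a=17^-1·(≡6), b=17^0·(≡5) mod 17; (6|17)=-1, (5|17)=-1; (−1)^{-1·0·8}·(-1)^0·(-1)^-1 = -1.
v=13: a=13^2·(≡6), b=13^1·(≡10) mod 13; (6|13)=-1, (10|13)=+1; (−1)^{2·1·6}·(-1)^1·(+1)^2 = -1.
|Ram(-4386, 823745)| = 6, even; anisotropic at {3, 13, 17, 19, 23, 43}.

[3, 13, 17, 19, 23, 43]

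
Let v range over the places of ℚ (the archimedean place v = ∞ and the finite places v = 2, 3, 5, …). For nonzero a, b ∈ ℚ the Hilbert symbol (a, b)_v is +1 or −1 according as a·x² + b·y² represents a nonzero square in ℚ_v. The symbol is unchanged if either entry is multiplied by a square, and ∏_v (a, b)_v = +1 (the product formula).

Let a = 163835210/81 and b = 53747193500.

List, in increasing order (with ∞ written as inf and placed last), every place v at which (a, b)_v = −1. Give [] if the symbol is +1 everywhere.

Mod squares: a ≡ 1610, b ≡ 20735. Check v ∈ {∞, 2, 3, 5, 7, 11, 13, 23, 29}.
v=5: a=5^1·(≡2), b=5^3·(≡3) mod 5; (2|5)=-1, (3|5)=-1; (−1)^{1·3·2}·(-1)^3·(-1)^1 = +1.
v=11: a=11^2·(≡5), b=11^1·(≡9) mod 11; (5|11)=+1, (9|11)=+1; (−1)^{2·1·5}·(+1)^1·(+1)^2 = +1.
v=13: a=13^0·(≡2), b=13^1·(≡10) mod 13; (2|13)=-1, (10|13)=+1; (−1)^{0·1·6}·(-1)^1·(+1)^0 = -1.
v=29: a=29^2·(≡2), b=29^1·(≡12) mod 29; (2|29)=-1, (12|29)=-1; (−1)^{2·1·14}·(-1)^1·(-1)^2 = -1.
v=∞: 1610 > 0 and 20735 > 0  ⇒  (a,b)_∞ = +1.
v=2: v_2(a)=1, v_2(b)=2; units ≡ 5, 7 (mod 8); ε·ε+αω+βω = 0·1+1·0+2·1 ≡ 0  ⇒  (a,b)_2 = +1.
v=3: a=3^-4·(≡2), b=3^0·(≡2) mod 3; (2|3)=-1, (2|3)=-1; (−1)^{-4·0·1}·(-1)^0·(-1)^-4 = +1.
v=23: a=23^1·(≡18), b=23^2·(≡12) mod 23; (18|23)=+1, (12|23)=+1; (−1)^{1·2·11}·(+1)^2·(+1)^1 = +1.
v=7: a=7^1·(≡3), b=7^2·(≡1) mod 7; (3|7)=-1, (1|7)=+1; (−1)^{1·2·3}·(-1)^2·(+1)^1 = +1.
|Ram(1610, 20735)| = 2, even; anisotropic at {13, 29}.

[13, 29]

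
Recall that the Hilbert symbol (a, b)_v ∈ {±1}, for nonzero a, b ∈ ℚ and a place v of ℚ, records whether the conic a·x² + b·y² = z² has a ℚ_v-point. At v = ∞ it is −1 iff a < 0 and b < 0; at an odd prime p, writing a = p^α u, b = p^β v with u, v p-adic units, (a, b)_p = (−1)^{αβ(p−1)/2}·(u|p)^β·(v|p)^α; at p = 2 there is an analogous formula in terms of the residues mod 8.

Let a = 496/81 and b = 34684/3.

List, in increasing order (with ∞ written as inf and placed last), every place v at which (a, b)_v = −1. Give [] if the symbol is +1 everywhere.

(a, b) ≡ (31, 26013) mod (ℚ^×)²; places V = {2, 3, 13, 23, 29, 31, ∞}.
(a,b)_∞: sgn(31)=+, sgn(26013)=+, so +1.
(a,b)_23: α=0, u≡3; β=1, v≡12 (mod 23); (3|23)=+1, (12|23)=+1; sign (−1)^0·+1^1·+1^0 = +1.
(a,b)_3: α=-4, u≡1; β=-1, v≡1 (mod 3); (1|3)=+1, (1|3)=+1; sign (−1)^0·+1^-1·+1^-4 = +1.
(a,b)_29: α=0, u≡14; β=1, v≡12 (mod 29); (14|29)=-1, (12|29)=-1; sign (−1)^0·-1^1·-1^0 = -1.
(a,b)_2: α=4, β=2; u≡7, v≡5 (mod 8); ε(u)ε(v)=1·0, αω(v)=4·1, βω(u)=2·0; sum ≡ 0  ⇒  +1.
(a,b)_13: α=0, u≡5; β=1, v≡1 (mod 13); (5|13)=-1, (1|13)=+1; sign (−1)^0·-1^1·+1^0 = -1.
(a,b)_31: α=1, u≡9; β=0, v≡19 (mod 31); (9|31)=+1, (19|31)=+1; sign (−1)^0·+1^0·+1^1 = +1.
|Ram(31, 26013)| = 2, even; anisotropic at {13, 29}.

[13, 29]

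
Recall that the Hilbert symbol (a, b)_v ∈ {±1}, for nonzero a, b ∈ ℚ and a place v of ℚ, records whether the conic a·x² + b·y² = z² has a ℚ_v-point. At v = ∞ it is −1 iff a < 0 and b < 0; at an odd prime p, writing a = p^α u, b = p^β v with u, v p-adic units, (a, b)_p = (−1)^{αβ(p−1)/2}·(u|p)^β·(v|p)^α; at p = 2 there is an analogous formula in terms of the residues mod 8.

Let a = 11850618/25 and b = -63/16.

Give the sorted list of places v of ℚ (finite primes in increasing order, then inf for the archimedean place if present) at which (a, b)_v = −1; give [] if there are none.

[3, 7, 13, 31]

(a, b) ≡ (70122, -7) mod (ℚ^×)²; places V = {2, 3, 5, 7, 13, 29, 31, ∞}.
(a,b)_2: α=1, β=-4; u≡5, v≡1 (mod 8); ε(u)ε(v)=0·0, αω(v)=1·0, βω(u)=-4·1; sum ≡ 0  ⇒  +1.
(a,b)_3: α=1, u≡1; β=2, v≡2 (mod 3); (1|3)=+1, (2|3)=-1; sign (−1)^0·+1^2·-1^1 = -1.
(a,b)_13: α=3, u≡1; β=0, v≡5 (mod 13); (1|13)=+1, (5|13)=-1; sign (−1)^0·+1^0·-1^3 = -1.
(a,b)_31: α=1, u≡23; β=0, v≡29 (mod 31); (23|31)=-1, (29|31)=-1; sign (−1)^0·-1^0·-1^1 = -1.
(a,b)_5: α=-2, u≡3; β=0, v≡2 (mod 5); (3|5)=-1, (2|5)=-1; sign (−1)^0·-1^0·-1^-2 = +1.
(a,b)_29: α=1, u≡21; β=0, v≡16 (mod 29); (21|29)=-1, (16|29)=+1; sign (−1)^0·-1^0·+1^1 = +1.
(a,b)_∞: sgn(70122)=+, sgn(-7)=−, so +1.
(a,b)_7: α=0, u≡6; β=1, v≡6 (mod 7); (6|7)=-1, (6|7)=-1; sign (−1)^0·-1^1·-1^0 = -1.
|Ram(70122, -7)| = 4, even; anisotropic at {3, 7, 13, 31}.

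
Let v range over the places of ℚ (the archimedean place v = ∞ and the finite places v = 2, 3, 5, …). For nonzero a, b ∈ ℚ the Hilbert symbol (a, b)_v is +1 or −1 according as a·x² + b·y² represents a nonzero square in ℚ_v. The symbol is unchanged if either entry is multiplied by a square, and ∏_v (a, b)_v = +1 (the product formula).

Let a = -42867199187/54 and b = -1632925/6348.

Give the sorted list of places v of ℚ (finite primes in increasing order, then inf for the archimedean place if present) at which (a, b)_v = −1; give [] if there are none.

Mod squares: a ≡ -505938, b ≡ -3999. Check v ∈ {∞, 2, 3, 5, 7, 23, 31, 37, 43, 53}.
v=2: v_2(a)=-1, v_2(b)=-2; units ≡ 7, 1 (mod 8); ε·ε+αω+βω = 1·0+-1·0+-2·0 ≡ 0  ⇒  (a,b)_2 = +1.
v=∞: -505938 < 0 and -3999 < 0  ⇒  (a,b)_∞ = -1.
v=37: a=37^1·(≡36), b=37^0·(≡28) mod 37; (36|37)=+1, (28|37)=+1; (−1)^{1·0·18}·(+1)^0·(+1)^1 = +1.
v=5: a=5^0·(≡2), b=5^2·(≡1) mod 5; (2|5)=-1, (1|5)=+1; (−1)^{0·2·2}·(-1)^2·(+1)^0 = +1.
v=53: a=53^1·(≡7), b=53^0·(≡4) mod 53; (7|53)=+1, (4|53)=+1; (−1)^{1·0·26}·(+1)^0·(+1)^1 = +1.
v=23: a=23^2·(≡6), b=23^-2·(≡12) mod 23; (6|23)=+1, (12|23)=+1; (−1)^{2·-2·11}·(+1)^-2·(+1)^2 = +1.
v=3: a=3^-3·(≡2), b=3^-1·(≡2) mod 3; (2|3)=-1, (2|3)=-1; (−1)^{-3·-1·1}·(-1)^-1·(-1)^-3 = -1.
v=7: a=7^0·(≡4), b=7^2·(≡5) mod 7; (4|7)=+1, (5|7)=-1; (−1)^{0·2·3}·(+1)^2·(-1)^0 = +1.
v=31: a=31^2·(≡24), b=31^1·(≡23) mod 31; (24|31)=-1, (23|31)=-1; (−1)^{2·1·15}·(-1)^1·(-1)^2 = -1.
v=43: a=43^1·(≡16), b=43^1·(≡38) mod 43; (16|43)=+1, (38|43)=+1; (−1)^{1·1·21}·(+1)^1·(+1)^1 = -1.
(-505938, -3999 / ℚ) ramifies at {3, 31, 43, ∞}: a division algebra.

[3, 31, 43, inf]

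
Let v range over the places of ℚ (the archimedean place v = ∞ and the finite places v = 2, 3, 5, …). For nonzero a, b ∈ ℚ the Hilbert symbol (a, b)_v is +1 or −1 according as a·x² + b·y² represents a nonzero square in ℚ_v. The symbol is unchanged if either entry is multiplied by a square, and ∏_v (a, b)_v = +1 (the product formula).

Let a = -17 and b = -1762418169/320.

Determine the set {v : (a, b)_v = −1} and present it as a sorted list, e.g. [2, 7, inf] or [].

[2, 5, 17, 19, 41, inf]

(a, b) ≡ (-17, -108791245) mod (ℚ^×)²; places V = {2, 3, 5, 17, 19, 31, 41, 53, ∞}.
(a,b)_∞: sgn(-17)=−, sgn(-108791245)=−, so -1.
(a,b)_31: α=0, u≡14; β=1, v≡22 (mod 31); (14|31)=+1, (22|31)=-1; sign (−1)^0·+1^1·-1^0 = +1.
(a,b)_19: α=0, u≡2; β=1, v≡5 (mod 19); (2|19)=-1, (5|19)=+1; sign (−1)^0·-1^1·+1^0 = -1.
(a,b)_5: α=0, u≡3; β=-1, v≡4 (mod 5); (3|5)=-1, (4|5)=+1; sign (−1)^0·-1^-1·+1^0 = -1.
(a,b)_2: α=0, β=-6; u≡7, v≡3 (mod 8); ε(u)ε(v)=1·1, αω(v)=0·1, βω(u)=-6·0; sum ≡ 1  ⇒  -1.
(a,b)_41: α=0, u≡24; β=1, v≡7 (mod 41); (24|41)=-1, (7|41)=-1; sign (−1)^0·-1^1·-1^0 = -1.
(a,b)_17: α=1, u≡16; β=1, v≡10 (mod 17); (16|17)=+1, (10|17)=-1; sign (−1)^0·+1^1·-1^1 = -1.
(a,b)_53: α=0, u≡36; β=1, v≡17 (mod 53); (36|53)=+1, (17|53)=+1; sign (−1)^0·+1^1·+1^0 = +1.
(a,b)_3: α=0, u≡1; β=4, v≡2 (mod 3); (1|3)=+1, (2|3)=-1; sign (−1)^0·+1^4·-1^0 = +1.
(-17, -108791245 / ℚ) ramifies at {2, 5, 17, 19, 41, ∞}: a division algebra.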